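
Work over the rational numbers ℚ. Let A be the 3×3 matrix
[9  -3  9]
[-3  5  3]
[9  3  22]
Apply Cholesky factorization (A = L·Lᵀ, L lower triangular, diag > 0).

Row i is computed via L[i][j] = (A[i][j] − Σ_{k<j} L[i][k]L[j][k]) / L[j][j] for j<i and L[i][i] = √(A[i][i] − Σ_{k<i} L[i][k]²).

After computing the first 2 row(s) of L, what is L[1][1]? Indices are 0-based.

Step 1: L[0][0] = √(9) = 3.
  L[1][0] = (-3) / L[0][0] = -1.
Step 2: L[1][1] = √(4) = 2.

L[1][1] = 2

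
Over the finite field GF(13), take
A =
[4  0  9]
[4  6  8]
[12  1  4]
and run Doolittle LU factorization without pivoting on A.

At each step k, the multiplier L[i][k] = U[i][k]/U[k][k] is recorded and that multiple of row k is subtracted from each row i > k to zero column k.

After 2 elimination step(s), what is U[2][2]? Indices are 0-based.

Step 1: pivot at (0,0) is 4.
  row1 ← row1 − (1)·row0  ⇒  L[1][0]=1, U row1=(0, 6, 12)
  row2 ← row2 − (3)·row0  ⇒  L[2][0]=3, U row2=(0, 1, 3)
Step 2: pivot at (1,1) is 6.
  row2 ← row2 − (11)·row1  ⇒  L[2][1]=11, U row2=(0, 0, 1)

U[2][2] = 1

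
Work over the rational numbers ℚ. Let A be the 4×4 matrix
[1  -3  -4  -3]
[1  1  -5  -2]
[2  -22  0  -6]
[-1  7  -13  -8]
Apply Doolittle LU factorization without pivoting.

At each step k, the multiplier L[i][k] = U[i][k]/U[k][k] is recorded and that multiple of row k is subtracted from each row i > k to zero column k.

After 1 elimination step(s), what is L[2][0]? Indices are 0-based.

L[2][0] = 2

k=0: U[0][0]=1
  eliminate (1,0): mult=1, new row 1: (0, 4, -1, 1); set L[1][0]=1
  eliminate (2,0): mult=2, new row 2: (0, -16, 8, 0); set L[2][0]=2
  eliminate (3,0): mult=-1, new row 3: (0, 4, -17, -11); set L[3][0]=-1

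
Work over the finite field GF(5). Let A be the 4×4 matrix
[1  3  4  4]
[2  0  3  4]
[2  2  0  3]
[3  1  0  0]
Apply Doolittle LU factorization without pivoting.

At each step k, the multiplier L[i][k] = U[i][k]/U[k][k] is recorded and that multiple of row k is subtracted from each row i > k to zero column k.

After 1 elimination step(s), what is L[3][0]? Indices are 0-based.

L[3][0] = 3

[col 0] pivot 1
  R1 -= 2*R0 → (0, 4, 0, 1)  (L[1][0] := 2)
  R2 -= 2*R0 → (0, 1, 2, 0)  (L[2][0] := 2)
  R3 -= 3*R0 → (0, 2, 3, 3)  (L[3][0] := 3)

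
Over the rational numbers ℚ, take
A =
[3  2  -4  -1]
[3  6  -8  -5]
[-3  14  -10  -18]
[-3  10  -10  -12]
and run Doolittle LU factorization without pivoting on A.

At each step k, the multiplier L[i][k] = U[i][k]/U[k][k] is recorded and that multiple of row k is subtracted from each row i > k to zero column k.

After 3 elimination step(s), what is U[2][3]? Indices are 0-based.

U[2][3] = -3

k=0: U[0][0]=3
  eliminate (1,0): mult=1, new row 1: (0, 4, -4, -4); set L[1][0]=1
  eliminate (2,0): mult=-1, new row 2: (0, 16, -14, -19); set L[2][0]=-1
  eliminate (3,0): mult=-1, new row 3: (0, 12, -14, -13); set L[3][0]=-1
k=1: U[1][1]=4
  eliminate (2,1): mult=4, new row 2: (0, 0, 2, -3); set L[2][1]=4
  eliminate (3,1): mult=3, new row 3: (0, 0, -2, -1); set L[3][1]=3
k=2: U[2][2]=2
  eliminate (3,2): mult=-1, new row 3: (0, 0, 0, -4); set L[3][2]=-1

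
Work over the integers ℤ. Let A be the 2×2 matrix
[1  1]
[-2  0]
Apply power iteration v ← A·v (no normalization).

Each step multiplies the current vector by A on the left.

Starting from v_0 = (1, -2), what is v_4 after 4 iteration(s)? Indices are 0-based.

v_0 = (1, -2).
v_1 = A·v_0 = (-1, -2).
v_2 = A·v_1 = (-3, 2).
v_3 = A·v_2 = (-1, 6).
v_4 = A·v_3 = (5, 2).

v_4 = (5, 2)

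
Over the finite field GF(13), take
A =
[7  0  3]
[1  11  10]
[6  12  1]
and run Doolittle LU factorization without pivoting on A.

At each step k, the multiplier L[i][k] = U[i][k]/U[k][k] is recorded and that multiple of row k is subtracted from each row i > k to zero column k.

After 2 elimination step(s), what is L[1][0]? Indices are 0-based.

Step 1: pivot at (0,0) is 7.
  row1 ← row1 − (2)·row0  ⇒  L[1][0]=2, U row1=(0, 11, 4)
  row2 ← row2 − (12)·row0  ⇒  L[2][0]=12, U row2=(0, 12, 4)
Step 2: pivot at (1,1) is 11.
  row2 ← row2 − (7)·row1  ⇒  L[2][1]=7, U row2=(0, 0, 2)

L[1][0] = 2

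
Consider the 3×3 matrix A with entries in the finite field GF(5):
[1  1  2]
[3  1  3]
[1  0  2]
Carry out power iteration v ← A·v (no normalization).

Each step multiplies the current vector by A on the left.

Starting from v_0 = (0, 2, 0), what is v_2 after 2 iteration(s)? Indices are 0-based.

v_2 = (4, 3, 2)

v_0 = (0, 2, 0).
v_1 = A·v_0 = (2, 2, 0).
v_2 = A·v_1 = (4, 3, 2).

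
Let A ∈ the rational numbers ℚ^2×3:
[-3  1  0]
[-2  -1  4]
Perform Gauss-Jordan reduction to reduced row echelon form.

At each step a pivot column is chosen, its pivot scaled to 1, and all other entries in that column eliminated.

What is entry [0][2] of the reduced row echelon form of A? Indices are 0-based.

[1] R0 /= -3  ⇒  (1, -1/3, 0)
     R1 -= -2·R0  ⇒  (0, -5/3, 4)
[2] R1 /= -5/3  ⇒  (0, 1, -12/5)
     R0 -= -1/3·R1  ⇒  (1, 0, -4/5)

M[0][2] = -4/5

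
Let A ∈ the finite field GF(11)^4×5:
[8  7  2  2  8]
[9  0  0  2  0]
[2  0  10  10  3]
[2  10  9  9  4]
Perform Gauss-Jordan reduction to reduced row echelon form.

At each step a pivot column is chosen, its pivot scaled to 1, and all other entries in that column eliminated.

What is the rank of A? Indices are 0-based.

rank = 4

pivot(0,0)=8: scale R0 → (1, 5, 3, 3, 1)
  clear (1,0): R1 −= (9)R0 → (0, 10, 6, 8, 2)
  clear (2,0): R2 −= (2)R0 → (0, 1, 4, 4, 1)
  clear (3,0): R3 −= (2)R0 → (0, 0, 3, 3, 2)
pivot(1,1)=10: scale R1 → (0, 1, 5, 3, 9)
  clear (0,1): R0 −= (5)R1 → (1, 0, 0, 10, 0)
  clear (2,1): R2 −= (1)R1 → (0, 0, 10, 1, 3)
pivot(2,2)=10: scale R2 → (0, 0, 1, 10, 8)
  clear (1,2): R1 −= (5)R2 → (0, 1, 0, 8, 2)
  clear (3,2): R3 −= (3)R2 → (0, 0, 0, 6, 0)
pivot(3,3)=6: scale R3 → (0, 0, 0, 1, 0)
  clear (0,3): R0 −= (10)R3 → (1, 0, 0, 0, 0)
  clear (1,3): R1 −= (8)R3 → (0, 1, 0, 0, 2)
  clear (2,3): R2 −= (10)R3 → (0, 0, 1, 0, 8)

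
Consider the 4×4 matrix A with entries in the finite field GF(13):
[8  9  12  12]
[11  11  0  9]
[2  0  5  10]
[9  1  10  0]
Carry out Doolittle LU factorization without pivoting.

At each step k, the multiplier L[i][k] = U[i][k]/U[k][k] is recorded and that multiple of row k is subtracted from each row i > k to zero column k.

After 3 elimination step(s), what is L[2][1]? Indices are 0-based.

L[2][1] = 4

k=0: U[0][0]=8
  eliminate (1,0): mult=3, new row 1: (0, 10, 3, 12); set L[1][0]=3
  eliminate (2,0): mult=10, new row 2: (0, 1, 2, 7); set L[2][0]=10
  eliminate (3,0): mult=6, new row 3: (0, 12, 3, 6); set L[3][0]=6
k=1: U[1][1]=10
  eliminate (2,1): mult=4, new row 2: (0, 0, 3, 11); set L[2][1]=4
  eliminate (3,1): mult=9, new row 3: (0, 0, 2, 2); set L[3][1]=9
k=2: U[2][2]=3
  eliminate (3,2): mult=5, new row 3: (0, 0, 0, 12); set L[3][2]=5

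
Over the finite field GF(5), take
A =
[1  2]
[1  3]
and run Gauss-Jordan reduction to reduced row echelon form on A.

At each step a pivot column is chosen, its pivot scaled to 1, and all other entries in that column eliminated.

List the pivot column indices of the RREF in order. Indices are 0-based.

pivot(0,0)=1: scale R0 → (1, 2)
  clear (1,0): R1 −= (1)R0 → (0, 1)
pivot(1,1)=1: scale R1 → (0, 1)
  clear (0,1): R0 −= (2)R1 → (1, 0)

pivot columns: 0, 1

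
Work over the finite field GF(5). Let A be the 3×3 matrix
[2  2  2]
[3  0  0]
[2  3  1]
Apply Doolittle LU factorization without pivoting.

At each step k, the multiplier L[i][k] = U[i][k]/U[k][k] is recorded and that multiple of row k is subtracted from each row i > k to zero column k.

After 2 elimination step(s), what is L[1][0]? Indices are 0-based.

L[1][0] = 4

[col 0] pivot 2
  R1 -= 4*R0 → (0, 2, 2)  (L[1][0] := 4)
  R2 -= 1*R0 → (0, 1, 4)  (L[2][0] := 1)
[col 1] pivot 2
  R2 -= 3*R1 → (0, 0, 3)  (L[2][1] := 3)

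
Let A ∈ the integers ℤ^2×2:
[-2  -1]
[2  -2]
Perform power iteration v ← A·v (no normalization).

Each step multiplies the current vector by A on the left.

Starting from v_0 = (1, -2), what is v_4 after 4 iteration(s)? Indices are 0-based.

v_0 = (1, -2).
v_1 = A·v_0 = (0, 6).
v_2 = A·v_1 = (-6, -12).
v_3 = A·v_2 = (24, 12).
v_4 = A·v_3 = (-60, 24).

v_4 = (-60, 24)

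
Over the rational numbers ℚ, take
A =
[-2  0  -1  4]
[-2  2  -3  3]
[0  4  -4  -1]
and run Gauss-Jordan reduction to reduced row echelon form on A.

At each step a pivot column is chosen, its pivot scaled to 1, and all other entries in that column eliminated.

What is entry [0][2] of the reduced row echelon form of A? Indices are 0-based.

M[0][2] = 1/2

[1] R0 /= -2  ⇒  (1, 0, 1/2, -2)
     R1 -= -2·R0  ⇒  (0, 2, -2, -1)
[2] R1 /= 2  ⇒  (0, 1, -1, -1/2)
     R2 -= 4·R1  ⇒  (0, 0, 0, 1)
column 2 empty below row 2
[3] R2 /= 1  ⇒  (0, 0, 0, 1)
     R0 -= -2·R2  ⇒  (1, 0, 1/2, 0)
     R1 -= -1/2·R2  ⇒  (0, 1, -1, 0)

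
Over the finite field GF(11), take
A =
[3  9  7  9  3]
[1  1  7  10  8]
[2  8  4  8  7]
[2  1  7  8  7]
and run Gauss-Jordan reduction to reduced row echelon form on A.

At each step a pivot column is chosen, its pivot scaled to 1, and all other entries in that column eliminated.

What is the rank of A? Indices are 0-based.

[1] R0 /= 3  ⇒  (1, 3, 6, 3, 1)
     R1 -= 1·R0  ⇒  (0, 9, 1, 7, 7)
     R2 -= 2·R0  ⇒  (0, 2, 3, 2, 5)
     R3 -= 2·R0  ⇒  (0, 6, 6, 2, 5)
[2] R1 /= 9  ⇒  (0, 1, 5, 2, 2)
     R0 -= 3·R1  ⇒  (1, 0, 2, 8, 6)
     R2 -= 2·R1  ⇒  (0, 0, 4, 9, 1)
     R3 -= 6·R1  ⇒  (0, 0, 9, 1, 4)
[3] R2 /= 4  ⇒  (0, 0, 1, 5, 3)
     R0 -= 2·R2  ⇒  (1, 0, 0, 9, 0)
     R1 -= 5·R2  ⇒  (0, 1, 0, 10, 9)
     R3 -= 9·R2  ⇒  (0, 0, 0, 0, 10)
column 3 empty below row 3
[4] R3 /= 10  ⇒  (0, 0, 0, 0, 1)
     R1 -= 9·R3  ⇒  (0, 1, 0, 10, 0)
     R2 -= 3·R3  ⇒  (0, 0, 1, 5, 0)

rank = 4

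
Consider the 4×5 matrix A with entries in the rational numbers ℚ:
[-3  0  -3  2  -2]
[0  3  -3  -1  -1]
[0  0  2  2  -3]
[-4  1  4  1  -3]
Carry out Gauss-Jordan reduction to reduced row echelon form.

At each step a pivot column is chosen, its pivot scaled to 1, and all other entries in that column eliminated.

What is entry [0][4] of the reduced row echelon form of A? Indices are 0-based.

M[0][4] = -1/93

pivot(0,0)=-3: scale R0 → (1, 0, 1, -2/3, 2/3)
  clear (3,0): R3 −= (-4)R0 → (0, 1, 8, -5/3, -1/3)
pivot(1,1)=3: scale R1 → (0, 1, -1, -1/3, -1/3)
  clear (3,1): R3 −= (1)R1 → (0, 0, 9, -4/3, 0)
pivot(2,2)=2: scale R2 → (0, 0, 1, 1, -3/2)
  clear (0,2): R0 −= (1)R2 → (1, 0, 0, -5/3, 13/6)
  clear (1,2): R1 −= (-1)R2 → (0, 1, 0, 2/3, -11/6)
  clear (3,2): R3 −= (9)R2 → (0, 0, 0, -31/3, 27/2)
pivot(3,3)=-31/3: scale R3 → (0, 0, 0, 1, -81/62)
  clear (0,3): R0 −= (-5/3)R3 → (1, 0, 0, 0, -1/93)
  clear (1,3): R1 −= (2/3)R3 → (0, 1, 0, 0, -179/186)
  clear (2,3): R2 −= (1)R3 → (0, 0, 1, 0, -6/31)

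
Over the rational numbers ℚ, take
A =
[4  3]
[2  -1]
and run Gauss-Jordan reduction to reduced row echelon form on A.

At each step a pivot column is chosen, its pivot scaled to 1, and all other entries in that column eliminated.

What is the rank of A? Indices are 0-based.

rank = 2

[1] R0 /= 4  ⇒  (1, 3/4)
     R1 -= 2·R0  ⇒  (0, -5/2)
[2] R1 /= -5/2  ⇒  (0, 1)
     R0 -= 3/4·R1  ⇒  (1, 0)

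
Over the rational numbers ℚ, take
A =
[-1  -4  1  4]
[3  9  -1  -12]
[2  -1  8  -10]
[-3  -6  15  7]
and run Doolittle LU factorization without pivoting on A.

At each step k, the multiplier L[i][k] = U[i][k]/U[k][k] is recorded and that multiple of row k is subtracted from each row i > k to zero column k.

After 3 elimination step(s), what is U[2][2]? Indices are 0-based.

U[2][2] = 4

Step 1: pivot at (0,0) is -1.
  row1 ← row1 − (-3)·row0  ⇒  L[1][0]=-3, U row1=(0, -3, 2, 0)
  row2 ← row2 − (-2)·row0  ⇒  L[2][0]=-2, U row2=(0, -9, 10, -2)
  row3 ← row3 − (3)·row0  ⇒  L[3][0]=3, U row3=(0, 6, 12, -5)
Step 2: pivot at (1,1) is -3.
  row2 ← row2 − (3)·row1  ⇒  L[2][1]=3, U row2=(0, 0, 4, -2)
  row3 ← row3 − (-2)·row1  ⇒  L[3][1]=-2, U row3=(0, 0, 16, -5)
Step 3: pivot at (2,2) is 4.
  row3 ← row3 − (4)·row2  ⇒  L[3][2]=4, U row3=(0, 0, 0, 3)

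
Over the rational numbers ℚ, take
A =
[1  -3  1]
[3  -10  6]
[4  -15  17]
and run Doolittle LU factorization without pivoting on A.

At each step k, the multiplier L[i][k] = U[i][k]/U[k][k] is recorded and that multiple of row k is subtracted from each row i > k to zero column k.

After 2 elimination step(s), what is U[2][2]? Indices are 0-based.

k=0: U[0][0]=1
  eliminate (1,0): mult=3, new row 1: (0, -1, 3); set L[1][0]=3
  eliminate (2,0): mult=4, new row 2: (0, -3, 13); set L[2][0]=4
k=1: U[1][1]=-1
  eliminate (2,1): mult=3, new row 2: (0, 0, 4); set L[2][1]=3

U[2][2] = 4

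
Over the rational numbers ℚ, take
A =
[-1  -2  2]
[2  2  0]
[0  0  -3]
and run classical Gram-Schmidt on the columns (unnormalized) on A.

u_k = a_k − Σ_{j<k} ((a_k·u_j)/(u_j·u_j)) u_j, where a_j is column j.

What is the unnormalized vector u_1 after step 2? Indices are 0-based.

Step 1: u_0 = a_0 = (-1, 2, 0).
Step 2: u_1 = a_1 − (6/5)·u_0 = (-4/5, -2/5, 0).

u_1 = (-4/5, -2/5, 0)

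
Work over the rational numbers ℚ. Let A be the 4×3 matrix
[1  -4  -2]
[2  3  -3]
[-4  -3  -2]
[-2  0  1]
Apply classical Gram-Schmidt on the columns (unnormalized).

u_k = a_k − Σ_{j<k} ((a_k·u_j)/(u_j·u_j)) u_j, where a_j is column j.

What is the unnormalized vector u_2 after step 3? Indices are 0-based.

Step 1: u_0 = a_0 = (1, 2, -4, -2).
Step 2: u_1 = a_1 − (14/25)·u_0 = (-114/25, 47/25, -19/25, 28/25).
Step 3: u_2 = a_2 − (-2/25)·u_0 − (51/218)·u_1 = (-93/109, -715/218, -467/218, 63/109).

u_2 = (-93/109, -715/218, -467/218, 63/109)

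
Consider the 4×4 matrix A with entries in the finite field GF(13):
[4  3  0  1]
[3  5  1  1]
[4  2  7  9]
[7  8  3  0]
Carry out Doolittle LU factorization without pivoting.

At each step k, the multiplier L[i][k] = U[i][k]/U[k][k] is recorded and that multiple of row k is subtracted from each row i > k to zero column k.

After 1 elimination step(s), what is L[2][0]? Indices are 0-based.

k=0: U[0][0]=4
  eliminate (1,0): mult=4, new row 1: (0, 6, 1, 10); set L[1][0]=4
  eliminate (2,0): mult=1, new row 2: (0, 12, 7, 8); set L[2][0]=1
  eliminate (3,0): mult=5, new row 3: (0, 6, 3, 8); set L[3][0]=5

L[2][0] = 1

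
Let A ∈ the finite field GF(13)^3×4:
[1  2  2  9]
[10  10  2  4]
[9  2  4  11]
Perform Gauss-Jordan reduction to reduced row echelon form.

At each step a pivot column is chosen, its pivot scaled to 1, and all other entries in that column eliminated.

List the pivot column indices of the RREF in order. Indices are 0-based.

pivot columns: 0, 1, 2

[1] R0 /= 1  ⇒  (1, 2, 2, 9)
     R1 -= 10·R0  ⇒  (0, 3, 8, 5)
     R2 -= 9·R0  ⇒  (0, 10, 12, 8)
[2] R1 /= 3  ⇒  (0, 1, 7, 6)
     R0 -= 2·R1  ⇒  (1, 0, 1, 10)
     R2 -= 10·R1  ⇒  (0, 0, 7, 0)
[3] R2 /= 7  ⇒  (0, 0, 1, 0)
     R0 -= 1·R2  ⇒  (1, 0, 0, 10)
     R1 -= 7·R2  ⇒  (0, 1, 0, 6)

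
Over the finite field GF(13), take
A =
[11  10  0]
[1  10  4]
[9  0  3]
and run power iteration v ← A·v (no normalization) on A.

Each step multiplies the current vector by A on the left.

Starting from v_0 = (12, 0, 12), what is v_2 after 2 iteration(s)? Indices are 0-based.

v_0 = (12, 0, 12).
v_1 = A·v_0 = (2, 8, 1).
v_2 = A·v_1 = (11, 8, 8).

v_2 = (11, 8, 8)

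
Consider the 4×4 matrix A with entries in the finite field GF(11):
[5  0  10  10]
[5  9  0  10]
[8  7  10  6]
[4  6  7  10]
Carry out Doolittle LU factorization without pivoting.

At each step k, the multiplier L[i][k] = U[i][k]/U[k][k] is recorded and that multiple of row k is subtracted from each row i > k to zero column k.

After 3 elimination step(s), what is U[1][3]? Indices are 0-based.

U[1][3] = 0

Step 1: pivot at (0,0) is 5.
  row1 ← row1 − (1)·row0  ⇒  L[1][0]=1, U row1=(0, 9, 1, 0)
  row2 ← row2 − (6)·row0  ⇒  L[2][0]=6, U row2=(0, 7, 5, 1)
  row3 ← row3 − (3)·row0  ⇒  L[3][0]=3, U row3=(0, 6, 10, 2)
Step 2: pivot at (1,1) is 9.
  row2 ← row2 − (2)·row1  ⇒  L[2][1]=2, U row2=(0, 0, 3, 1)
  row3 ← row3 − (8)·row1  ⇒  L[3][1]=8, U row3=(0, 0, 2, 2)
Step 3: pivot at (2,2) is 3.
  row3 ← row3 − (8)·row2  ⇒  L[3][2]=8, U row3=(0, 0, 0, 5)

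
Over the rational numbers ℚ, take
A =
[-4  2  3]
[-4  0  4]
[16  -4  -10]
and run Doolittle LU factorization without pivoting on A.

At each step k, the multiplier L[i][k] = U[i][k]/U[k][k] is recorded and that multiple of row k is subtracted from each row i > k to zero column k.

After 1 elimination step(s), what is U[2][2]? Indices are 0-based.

U[2][2] = 2

Step 1: pivot at (0,0) is -4.
  row1 ← row1 − (1)·row0  ⇒  L[1][0]=1, U row1=(0, -2, 1)
  row2 ← row2 − (-4)·row0  ⇒  L[2][0]=-4, U row2=(0, 4, 2)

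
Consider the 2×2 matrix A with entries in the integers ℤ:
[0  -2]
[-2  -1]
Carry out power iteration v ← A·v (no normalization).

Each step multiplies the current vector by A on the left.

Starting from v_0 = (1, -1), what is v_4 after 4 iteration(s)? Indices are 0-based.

v_4 = (2, -11)

v_0 = (1, -1).
v_1 = A·v_0 = (2, -1).
v_2 = A·v_1 = (2, -3).
v_3 = A·v_2 = (6, -1).
v_4 = A·v_3 = (2, -11).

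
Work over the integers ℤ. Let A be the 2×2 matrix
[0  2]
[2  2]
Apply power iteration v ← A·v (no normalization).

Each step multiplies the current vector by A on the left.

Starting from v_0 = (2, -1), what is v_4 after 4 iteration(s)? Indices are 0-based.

v_0 = (2, -1).
v_1 = A·v_0 = (-2, 2).
v_2 = A·v_1 = (4, 0).
v_3 = A·v_2 = (0, 8).
v_4 = A·v_3 = (16, 16).

v_4 = (16, 16)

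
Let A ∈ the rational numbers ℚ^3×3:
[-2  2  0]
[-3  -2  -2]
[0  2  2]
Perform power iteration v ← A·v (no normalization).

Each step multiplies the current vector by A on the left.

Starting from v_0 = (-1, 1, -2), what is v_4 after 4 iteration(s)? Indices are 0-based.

v_0 = (-1, 1, -2).
v_1 = A·v_0 = (4, 5, -2).
v_2 = A·v_1 = (2, -18, 6).
v_3 = A·v_2 = (-40, 18, -24).
v_4 = A·v_3 = (116, 132, -12).

v_4 = (116, 132, -12)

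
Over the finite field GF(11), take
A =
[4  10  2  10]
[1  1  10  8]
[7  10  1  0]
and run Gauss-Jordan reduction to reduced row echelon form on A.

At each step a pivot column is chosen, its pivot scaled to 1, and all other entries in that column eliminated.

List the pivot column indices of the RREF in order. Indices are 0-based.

pivot columns: 0, 1, 2

pivot(0,0)=4: scale R0 → (1, 8, 6, 8)
  clear (1,0): R1 −= (1)R0 → (0, 4, 4, 0)
  clear (2,0): R2 −= (7)R0 → (0, 9, 3, 10)
pivot(1,1)=4: scale R1 → (0, 1, 1, 0)
  clear (0,1): R0 −= (8)R1 → (1, 0, 9, 8)
  clear (2,1): R2 −= (9)R1 → (0, 0, 5, 10)
pivot(2,2)=5: scale R2 → (0, 0, 1, 2)
  clear (0,2): R0 −= (9)R2 → (1, 0, 0, 1)
  clear (1,2): R1 −= (1)R2 → (0, 1, 0, 9)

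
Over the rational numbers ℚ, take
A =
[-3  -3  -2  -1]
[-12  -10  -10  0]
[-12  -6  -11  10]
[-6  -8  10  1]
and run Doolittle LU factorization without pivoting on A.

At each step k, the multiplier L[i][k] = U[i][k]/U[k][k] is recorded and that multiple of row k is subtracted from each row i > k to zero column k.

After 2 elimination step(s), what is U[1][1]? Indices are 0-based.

U[1][1] = 2

[col 0] pivot -3
  R1 -= 4*R0 → (0, 2, -2, 4)  (L[1][0] := 4)
  R2 -= 4*R0 → (0, 6, -3, 14)  (L[2][0] := 4)
  R3 -= 2*R0 → (0, -2, 14, 3)  (L[3][0] := 2)
[col 1] pivot 2
  R2 -= 3*R1 → (0, 0, 3, 2)  (L[2][1] := 3)
  R3 -= -1*R1 → (0, 0, 12, 7)  (L[3][1] := -1)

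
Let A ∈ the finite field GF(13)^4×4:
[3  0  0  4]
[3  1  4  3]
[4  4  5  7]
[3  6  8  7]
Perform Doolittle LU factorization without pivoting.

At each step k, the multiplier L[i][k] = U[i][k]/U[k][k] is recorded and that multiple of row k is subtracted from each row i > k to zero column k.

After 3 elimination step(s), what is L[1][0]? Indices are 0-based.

Step 1: pivot at (0,0) is 3.
  row1 ← row1 − (1)·row0  ⇒  L[1][0]=1, U row1=(0, 1, 4, 12)
  row2 ← row2 − (10)·row0  ⇒  L[2][0]=10, U row2=(0, 4, 5, 6)
  row3 ← row3 − (1)·row0  ⇒  L[3][0]=1, U row3=(0, 6, 8, 3)
Step 2: pivot at (1,1) is 1.
  row2 ← row2 − (4)·row1  ⇒  L[2][1]=4, U row2=(0, 0, 2, 10)
  row3 ← row3 − (6)·row1  ⇒  L[3][1]=6, U row3=(0, 0, 10, 9)
Step 3: pivot at (2,2) is 2.
  row3 ← row3 − (5)·row2  ⇒  L[3][2]=5, U row3=(0, 0, 0, 11)

L[1][0] = 1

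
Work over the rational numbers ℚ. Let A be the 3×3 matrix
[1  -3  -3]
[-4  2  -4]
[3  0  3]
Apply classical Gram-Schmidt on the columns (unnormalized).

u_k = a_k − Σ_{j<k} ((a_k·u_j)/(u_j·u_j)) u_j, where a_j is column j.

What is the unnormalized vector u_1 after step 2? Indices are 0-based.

Step 1: u_0 = a_0 = (1, -4, 3).
Step 2: u_1 = a_1 − (-11/26)·u_0 = (-67/26, 4/13, 33/26).

u_1 = (-67/26, 4/13, 33/26)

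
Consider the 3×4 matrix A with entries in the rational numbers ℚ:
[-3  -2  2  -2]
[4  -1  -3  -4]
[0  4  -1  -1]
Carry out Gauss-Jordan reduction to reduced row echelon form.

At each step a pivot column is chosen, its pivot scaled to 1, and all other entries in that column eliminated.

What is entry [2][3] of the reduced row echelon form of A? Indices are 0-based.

M[2][3] = 91/15

pivot(0,0)=-3: scale R0 → (1, 2/3, -2/3, 2/3)
  clear (1,0): R1 −= (4)R0 → (0, -11/3, -1/3, -20/3)
pivot(1,1)=-11/3: scale R1 → (0, 1, 1/11, 20/11)
  clear (0,1): R0 −= (2/3)R1 → (1, 0, -8/11, -6/11)
  clear (2,1): R2 −= (4)R1 → (0, 0, -15/11, -91/11)
pivot(2,2)=-15/11: scale R2 → (0, 0, 1, 91/15)
  clear (0,2): R0 −= (-8/11)R2 → (1, 0, 0, 58/15)
  clear (1,2): R1 −= (1/11)R2 → (0, 1, 0, 19/15)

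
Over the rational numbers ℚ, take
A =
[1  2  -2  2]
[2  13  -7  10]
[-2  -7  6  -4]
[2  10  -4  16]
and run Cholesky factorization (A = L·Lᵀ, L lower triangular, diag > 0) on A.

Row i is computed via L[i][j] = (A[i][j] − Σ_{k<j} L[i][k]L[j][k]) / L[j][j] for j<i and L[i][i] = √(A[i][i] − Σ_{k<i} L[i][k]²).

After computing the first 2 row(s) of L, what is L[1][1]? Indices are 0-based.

Step 1: L[0][0] = √(1) = 1.
  L[1][0] = (2) / L[0][0] = 2.
Step 2: L[1][1] = √(9) = 3.

L[1][1] = 3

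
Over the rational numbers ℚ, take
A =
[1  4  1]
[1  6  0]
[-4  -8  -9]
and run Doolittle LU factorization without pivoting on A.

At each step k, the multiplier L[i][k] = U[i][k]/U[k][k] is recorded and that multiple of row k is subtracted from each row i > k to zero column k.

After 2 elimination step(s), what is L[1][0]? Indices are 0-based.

Step 1: pivot at (0,0) is 1.
  row1 ← row1 − (1)·row0  ⇒  L[1][0]=1, U row1=(0, 2, -1)
  row2 ← row2 − (-4)·row0  ⇒  L[2][0]=-4, U row2=(0, 8, -5)
Step 2: pivot at (1,1) is 2.
  row2 ← row2 − (4)·row1  ⇒  L[2][1]=4, U row2=(0, 0, -1)

L[1][0] = 1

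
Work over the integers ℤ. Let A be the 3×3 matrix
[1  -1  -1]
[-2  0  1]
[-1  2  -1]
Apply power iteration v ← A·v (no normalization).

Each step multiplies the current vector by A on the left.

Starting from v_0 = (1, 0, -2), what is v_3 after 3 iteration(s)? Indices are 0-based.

v_0 = (1, 0, -2).
v_1 = A·v_0 = (3, -4, 1).
v_2 = A·v_1 = (6, -5, -12).
v_3 = A·v_2 = (23, -24, -4).

v_3 = (23, -24, -4)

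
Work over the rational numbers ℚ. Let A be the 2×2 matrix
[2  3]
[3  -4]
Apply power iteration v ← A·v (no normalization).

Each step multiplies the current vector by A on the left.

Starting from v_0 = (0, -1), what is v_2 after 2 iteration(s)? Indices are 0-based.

v_0 = (0, -1).
v_1 = A·v_0 = (-3, 4).
v_2 = A·v_1 = (6, -25).

v_2 = (6, -25)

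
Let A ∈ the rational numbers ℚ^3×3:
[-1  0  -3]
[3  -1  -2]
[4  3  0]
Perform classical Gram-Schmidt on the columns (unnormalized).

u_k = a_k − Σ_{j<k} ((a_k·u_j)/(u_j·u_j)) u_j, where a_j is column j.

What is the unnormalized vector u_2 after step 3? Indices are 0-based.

Step 1: u_0 = a_0 = (-1, 3, 4).
Step 2: u_1 = a_1 − (9/26)·u_0 = (9/26, -53/26, 21/13).
Step 3: u_2 = a_2 − (-3/26)·u_0 − (79/179)·u_1 = (-585/179, -135/179, -45/179).

u_2 = (-585/179, -135/179, -45/179)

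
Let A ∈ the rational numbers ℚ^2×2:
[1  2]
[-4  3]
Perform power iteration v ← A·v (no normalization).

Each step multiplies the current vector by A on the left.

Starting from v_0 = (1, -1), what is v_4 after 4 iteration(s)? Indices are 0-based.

v_0 = (1, -1).
v_1 = A·v_0 = (-1, -7).
v_2 = A·v_1 = (-15, -17).
v_3 = A·v_2 = (-49, 9).
v_4 = A·v_3 = (-31, 223).

v_4 = (-31, 223)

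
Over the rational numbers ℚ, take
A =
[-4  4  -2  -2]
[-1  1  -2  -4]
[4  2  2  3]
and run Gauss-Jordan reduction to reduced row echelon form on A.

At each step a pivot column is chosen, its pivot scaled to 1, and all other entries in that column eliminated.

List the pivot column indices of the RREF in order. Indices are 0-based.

pivot(0,0)=-4: scale R0 → (1, -1, 1/2, 1/2)
  clear (1,0): R1 −= (-1)R0 → (0, 0, -3/2, -7/2)
  clear (2,0): R2 −= (4)R0 → (0, 6, 0, 1)
pivot(1,1): swap R1↔R2
pivot(1,1)=6: scale R1 → (0, 1, 0, 1/6)
  clear (0,1): R0 −= (-1)R1 → (1, 0, 1/2, 2/3)
pivot(2,2)=-3/2: scale R2 → (0, 0, 1, 7/3)
  clear (0,2): R0 −= (1/2)R2 → (1, 0, 0, -1/2)

pivot columns: 0, 1, 2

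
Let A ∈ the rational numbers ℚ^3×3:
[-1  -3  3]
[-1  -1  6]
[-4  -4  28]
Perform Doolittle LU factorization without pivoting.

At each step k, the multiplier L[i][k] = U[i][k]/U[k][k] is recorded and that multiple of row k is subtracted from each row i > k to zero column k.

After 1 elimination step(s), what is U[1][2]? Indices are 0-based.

k=0: U[0][0]=-1
  eliminate (1,0): mult=1, new row 1: (0, 2, 3); set L[1][0]=1
  eliminate (2,0): mult=4, new row 2: (0, 8, 16); set L[2][0]=4

U[1][2] = 3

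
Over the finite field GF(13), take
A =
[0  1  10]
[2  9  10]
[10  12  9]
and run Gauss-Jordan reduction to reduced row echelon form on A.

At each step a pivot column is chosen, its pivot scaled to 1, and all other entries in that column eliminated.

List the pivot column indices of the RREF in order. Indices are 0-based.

pivot columns: 0, 1, 2

[1] R0 <-> R1
[1] R0 /= 2  ⇒  (1, 11, 5)
     R2 -= 10·R0  ⇒  (0, 6, 11)
[2] R1 /= 1  ⇒  (0, 1, 10)
     R0 -= 11·R1  ⇒  (1, 0, 12)
     R2 -= 6·R1  ⇒  (0, 0, 3)
[3] R2 /= 3  ⇒  (0, 0, 1)
     R0 -= 12·R2  ⇒  (1, 0, 0)
     R1 -= 10·R2  ⇒  (0, 1, 0)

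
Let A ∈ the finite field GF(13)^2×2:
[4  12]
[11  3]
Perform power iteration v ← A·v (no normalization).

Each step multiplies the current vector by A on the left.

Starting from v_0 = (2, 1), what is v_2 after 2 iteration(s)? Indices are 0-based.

v_0 = (2, 1).
v_1 = A·v_0 = (7, 12).
v_2 = A·v_1 = (3, 9).

v_2 = (3, 9)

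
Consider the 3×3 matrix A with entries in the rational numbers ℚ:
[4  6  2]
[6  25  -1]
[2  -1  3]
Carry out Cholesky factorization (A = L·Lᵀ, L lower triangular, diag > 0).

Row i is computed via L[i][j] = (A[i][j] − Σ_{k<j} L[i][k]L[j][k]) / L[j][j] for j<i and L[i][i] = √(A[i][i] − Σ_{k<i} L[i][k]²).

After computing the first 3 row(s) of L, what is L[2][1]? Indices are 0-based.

Step 1: L[0][0] = √(4) = 2.
  L[1][0] = (6) / L[0][0] = 3.
Step 2: L[1][1] = √(16) = 4.
  L[2][0] = (2) / L[0][0] = 1.
  L[2][1] = (-4) / L[1][1] = -1.
Step 3: L[2][2] = √(1) = 1.

L[2][1] = -1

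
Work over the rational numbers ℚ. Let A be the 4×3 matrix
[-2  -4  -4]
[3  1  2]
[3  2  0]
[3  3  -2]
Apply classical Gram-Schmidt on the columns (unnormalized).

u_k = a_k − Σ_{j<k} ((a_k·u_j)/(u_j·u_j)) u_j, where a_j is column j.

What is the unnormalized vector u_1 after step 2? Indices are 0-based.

Step 1: u_0 = a_0 = (-2, 3, 3, 3).
Step 2: u_1 = a_1 − (26/31)·u_0 = (-72/31, -47/31, -16/31, 15/31).

u_1 = (-72/31, -47/31, -16/31, 15/31)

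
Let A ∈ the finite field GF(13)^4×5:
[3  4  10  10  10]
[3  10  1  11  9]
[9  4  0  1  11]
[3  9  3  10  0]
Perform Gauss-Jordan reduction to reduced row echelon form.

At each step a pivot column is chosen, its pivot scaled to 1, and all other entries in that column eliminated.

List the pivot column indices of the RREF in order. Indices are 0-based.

pivot(0,0)=3: scale R0 → (1, 10, 12, 12, 12)
  clear (1,0): R1 −= (3)R0 → (0, 6, 4, 1, 12)
  clear (2,0): R2 −= (9)R0 → (0, 5, 9, 10, 7)
  clear (3,0): R3 −= (3)R0 → (0, 5, 6, 0, 3)
pivot(1,1)=6: scale R1 → (0, 1, 5, 11, 2)
  clear (0,1): R0 −= (10)R1 → (1, 0, 1, 6, 5)
  clear (2,1): R2 −= (5)R1 → (0, 0, 10, 7, 10)
  clear (3,1): R3 −= (5)R1 → (0, 0, 7, 10, 6)
pivot(2,2)=10: scale R2 → (0, 0, 1, 2, 1)
  clear (0,2): R0 −= (1)R2 → (1, 0, 0, 4, 4)
  clear (1,2): R1 −= (5)R2 → (0, 1, 0, 1, 10)
  clear (3,2): R3 −= (7)R2 → (0, 0, 0, 9, 12)
pivot(3,3)=9: scale R3 → (0, 0, 0, 1, 10)
  clear (0,3): R0 −= (4)R3 → (1, 0, 0, 0, 3)
  clear (1,3): R1 −= (1)R3 → (0, 1, 0, 0, 0)
  clear (2,3): R2 −= (2)R3 → (0, 0, 1, 0, 7)

pivot columns: 0, 1, 2, 3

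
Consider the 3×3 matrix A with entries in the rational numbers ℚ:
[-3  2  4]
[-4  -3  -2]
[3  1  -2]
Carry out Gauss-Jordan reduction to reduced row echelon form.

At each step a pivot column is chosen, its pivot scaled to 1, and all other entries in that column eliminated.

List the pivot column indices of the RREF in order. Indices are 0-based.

[1] R0 /= -3  ⇒  (1, -2/3, -4/3)
     R1 -= -4·R0  ⇒  (0, -17/3, -22/3)
     R2 -= 3·R0  ⇒  (0, 3, 2)
[2] R1 /= -17/3  ⇒  (0, 1, 22/17)
     R0 -= -2/3·R1  ⇒  (1, 0, -8/17)
     R2 -= 3·R1  ⇒  (0, 0, -32/17)
[3] R2 /= -32/17  ⇒  (0, 0, 1)
     R0 -= -8/17·R2  ⇒  (1, 0, 0)
     R1 -= 22/17·R2  ⇒  (0, 1, 0)

pivot columns: 0, 1, 2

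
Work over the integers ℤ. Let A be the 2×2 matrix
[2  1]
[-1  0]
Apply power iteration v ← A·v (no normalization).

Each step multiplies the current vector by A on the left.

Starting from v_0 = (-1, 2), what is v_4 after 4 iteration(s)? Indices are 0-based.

v_4 = (3, -2)

v_0 = (-1, 2).
v_1 = A·v_0 = (0, 1).
v_2 = A·v_1 = (1, 0).
v_3 = A·v_2 = (2, -1).
v_4 = A·v_3 = (3, -2).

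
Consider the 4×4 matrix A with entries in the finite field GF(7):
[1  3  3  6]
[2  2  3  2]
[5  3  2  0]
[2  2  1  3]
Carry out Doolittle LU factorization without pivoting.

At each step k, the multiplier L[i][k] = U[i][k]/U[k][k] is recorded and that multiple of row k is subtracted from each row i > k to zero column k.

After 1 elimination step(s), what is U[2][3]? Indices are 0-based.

[col 0] pivot 1
  R1 -= 2*R0 → (0, 3, 4, 4)  (L[1][0] := 2)
  R2 -= 5*R0 → (0, 2, 1, 5)  (L[2][0] := 5)
  R3 -= 2*R0 → (0, 3, 2, 5)  (L[3][0] := 2)

U[2][3] = 5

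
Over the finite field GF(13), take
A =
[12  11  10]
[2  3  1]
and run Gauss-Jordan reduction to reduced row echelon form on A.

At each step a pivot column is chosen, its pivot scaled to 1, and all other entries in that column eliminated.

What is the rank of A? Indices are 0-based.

[1] R0 /= 12  ⇒  (1, 2, 3)
     R1 -= 2·R0  ⇒  (0, 12, 8)
[2] R1 /= 12  ⇒  (0, 1, 5)
     R0 -= 2·R1  ⇒  (1, 0, 6)

rank = 2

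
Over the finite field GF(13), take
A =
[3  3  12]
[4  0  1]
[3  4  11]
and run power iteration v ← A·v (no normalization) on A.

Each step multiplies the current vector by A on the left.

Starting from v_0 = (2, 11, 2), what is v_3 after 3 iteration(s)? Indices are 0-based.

v_3 = (2, 10, 7)

v_0 = (2, 11, 2).
v_1 = A·v_0 = (11, 10, 7).
v_2 = A·v_1 = (4, 12, 7).
v_3 = A·v_2 = (2, 10, 7).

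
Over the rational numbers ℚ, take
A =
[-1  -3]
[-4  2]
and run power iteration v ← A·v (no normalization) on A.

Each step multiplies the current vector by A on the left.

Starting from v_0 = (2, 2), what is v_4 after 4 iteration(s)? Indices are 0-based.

v_0 = (2, 2).
v_1 = A·v_0 = (-8, -4).
v_2 = A·v_1 = (20, 24).
v_3 = A·v_2 = (-92, -32).
v_4 = A·v_3 = (188, 304).

v_4 = (188, 304)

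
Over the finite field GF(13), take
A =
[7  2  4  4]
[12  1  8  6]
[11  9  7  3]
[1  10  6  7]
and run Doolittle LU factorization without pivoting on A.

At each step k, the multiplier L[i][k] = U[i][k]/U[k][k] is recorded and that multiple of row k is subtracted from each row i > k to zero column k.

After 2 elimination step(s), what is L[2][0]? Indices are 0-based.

Step 1: pivot at (0,0) is 7.
  row1 ← row1 − (11)·row0  ⇒  L[1][0]=11, U row1=(0, 5, 3, 1)
  row2 ← row2 − (9)·row0  ⇒  L[2][0]=9, U row2=(0, 4, 10, 6)
  row3 ← row3 − (2)·row0  ⇒  L[3][0]=2, U row3=(0, 6, 11, 12)
Step 2: pivot at (1,1) is 5.
  row2 ← row2 − (6)·row1  ⇒  L[2][1]=6, U row2=(0, 0, 5, 0)
  row3 ← row3 − (9)·row1  ⇒  L[3][1]=9, U row3=(0, 0, 10, 3)

L[2][0] = 9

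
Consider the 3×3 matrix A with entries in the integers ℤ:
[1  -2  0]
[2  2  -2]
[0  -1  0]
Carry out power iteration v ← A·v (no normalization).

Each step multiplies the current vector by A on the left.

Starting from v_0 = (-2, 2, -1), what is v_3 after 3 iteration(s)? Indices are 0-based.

v_3 = (-2, -24, 4)

v_0 = (-2, 2, -1).
v_1 = A·v_0 = (-6, 2, -2).
v_2 = A·v_1 = (-10, -4, -2).
v_3 = A·v_2 = (-2, -24, 4).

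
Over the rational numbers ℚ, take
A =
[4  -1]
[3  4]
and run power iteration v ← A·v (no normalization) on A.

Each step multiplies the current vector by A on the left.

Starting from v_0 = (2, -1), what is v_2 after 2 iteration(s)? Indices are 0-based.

v_0 = (2, -1).
v_1 = A·v_0 = (9, 2).
v_2 = A·v_1 = (34, 35).

v_2 = (34, 35)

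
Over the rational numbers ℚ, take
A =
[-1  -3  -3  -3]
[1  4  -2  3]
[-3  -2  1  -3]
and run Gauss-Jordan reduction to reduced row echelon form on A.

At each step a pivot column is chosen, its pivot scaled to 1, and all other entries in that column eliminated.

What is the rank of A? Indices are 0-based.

rank = 3

step 1: normalize row 0 (÷-1) = (1, 3, 3, 3)
  row 1: subtract 1×row0 = (0, 1, -5, 0)
  row 2: subtract -3×row0 = (0, 7, 10, 6)
step 2: normalize row 1 (÷1) = (0, 1, -5, 0)
  row 0: subtract 3×row1 = (1, 0, 18, 3)
  row 2: subtract 7×row1 = (0, 0, 45, 6)
step 3: normalize row 2 (÷45) = (0, 0, 1, 2/15)
  row 0: subtract 18×row2 = (1, 0, 0, 3/5)
  row 1: subtract -5×row2 = (0, 1, 0, 2/3)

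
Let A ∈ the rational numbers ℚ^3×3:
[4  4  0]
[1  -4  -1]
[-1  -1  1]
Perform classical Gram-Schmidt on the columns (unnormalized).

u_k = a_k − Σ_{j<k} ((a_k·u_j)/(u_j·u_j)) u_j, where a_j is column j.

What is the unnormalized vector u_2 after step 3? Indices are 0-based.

u_2 = (4/17, 0, 16/17)

Step 1: u_0 = a_0 = (4, 1, -1).
Step 2: u_1 = a_1 − (13/18)·u_0 = (10/9, -85/18, -5/18).
Step 3: u_2 = a_2 − (-1/9)·u_0 − (16/85)·u_1 = (4/17, 0, 16/17).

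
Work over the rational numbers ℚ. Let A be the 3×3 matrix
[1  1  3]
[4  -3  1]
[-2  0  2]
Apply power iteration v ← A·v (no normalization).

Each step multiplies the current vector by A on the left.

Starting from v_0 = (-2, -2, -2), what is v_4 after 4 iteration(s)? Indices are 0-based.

v_0 = (-2, -2, -2).
v_1 = A·v_0 = (-10, -4, 0).
v_2 = A·v_1 = (-14, -28, 20).
v_3 = A·v_2 = (18, 48, 68).
v_4 = A·v_3 = (270, -4, 100).

v_4 = (270, -4, 100)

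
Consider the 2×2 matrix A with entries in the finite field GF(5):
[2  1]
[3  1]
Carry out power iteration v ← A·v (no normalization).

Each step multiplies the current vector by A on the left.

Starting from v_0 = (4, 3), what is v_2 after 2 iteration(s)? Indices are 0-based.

v_0 = (4, 3).
v_1 = A·v_0 = (1, 0).
v_2 = A·v_1 = (2, 3).

v_2 = (2, 3)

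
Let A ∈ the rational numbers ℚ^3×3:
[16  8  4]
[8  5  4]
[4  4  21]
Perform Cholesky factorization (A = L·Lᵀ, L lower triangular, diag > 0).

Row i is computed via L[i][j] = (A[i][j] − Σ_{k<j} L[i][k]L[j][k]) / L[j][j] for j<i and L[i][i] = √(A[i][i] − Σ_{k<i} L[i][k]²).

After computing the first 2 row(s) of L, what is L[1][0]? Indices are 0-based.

Step 1: L[0][0] = √(16) = 4.
  L[1][0] = (8) / L[0][0] = 2.
Step 2: L[1][1] = √(1) = 1.

L[1][0] = 2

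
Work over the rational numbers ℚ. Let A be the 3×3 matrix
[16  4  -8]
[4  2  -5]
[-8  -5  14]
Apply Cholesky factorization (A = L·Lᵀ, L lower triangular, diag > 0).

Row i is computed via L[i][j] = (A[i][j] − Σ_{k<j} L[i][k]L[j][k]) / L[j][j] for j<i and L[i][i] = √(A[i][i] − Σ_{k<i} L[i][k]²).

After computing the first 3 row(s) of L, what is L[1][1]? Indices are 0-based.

L[1][1] = 1

Step 1: L[0][0] = √(16) = 4.
  L[1][0] = (4) / L[0][0] = 1.
Step 2: L[1][1] = √(1) = 1.
  L[2][0] = (-8) / L[0][0] = -2.
  L[2][1] = (-3) / L[1][1] = -3.
Step 3: L[2][2] = √(1) = 1.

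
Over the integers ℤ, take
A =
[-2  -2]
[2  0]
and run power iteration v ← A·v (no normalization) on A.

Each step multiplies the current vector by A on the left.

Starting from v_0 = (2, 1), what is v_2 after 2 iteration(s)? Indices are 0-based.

v_0 = (2, 1).
v_1 = A·v_0 = (-6, 4).
v_2 = A·v_1 = (4, -12).

v_2 = (4, -12)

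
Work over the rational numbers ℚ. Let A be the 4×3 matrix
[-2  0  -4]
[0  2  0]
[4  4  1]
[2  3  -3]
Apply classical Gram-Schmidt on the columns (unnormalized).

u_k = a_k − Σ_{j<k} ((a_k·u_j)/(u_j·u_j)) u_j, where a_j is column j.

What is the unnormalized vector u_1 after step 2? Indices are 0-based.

Step 1: u_0 = a_0 = (-2, 0, 4, 2).
Step 2: u_1 = a_1 − (11/12)·u_0 = (11/6, 2, 1/3, 7/6).

u_1 = (11/6, 2, 1/3, 7/6)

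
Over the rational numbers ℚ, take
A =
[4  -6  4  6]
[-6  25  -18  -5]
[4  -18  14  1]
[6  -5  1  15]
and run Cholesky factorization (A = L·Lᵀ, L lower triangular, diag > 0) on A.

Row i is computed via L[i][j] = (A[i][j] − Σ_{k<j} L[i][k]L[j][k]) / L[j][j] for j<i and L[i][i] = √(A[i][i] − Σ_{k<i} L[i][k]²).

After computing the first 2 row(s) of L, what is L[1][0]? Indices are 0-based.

L[1][0] = -3

Step 1: L[0][0] = √(4) = 2.
  L[1][0] = (-6) / L[0][0] = -3.
Step 2: L[1][1] = √(16) = 4.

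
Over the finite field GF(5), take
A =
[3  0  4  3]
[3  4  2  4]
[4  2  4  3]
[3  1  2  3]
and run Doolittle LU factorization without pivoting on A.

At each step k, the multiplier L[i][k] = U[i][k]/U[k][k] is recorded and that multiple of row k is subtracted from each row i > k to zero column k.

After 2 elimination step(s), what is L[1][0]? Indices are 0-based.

Step 1: pivot at (0,0) is 3.
  row1 ← row1 − (1)·row0  ⇒  L[1][0]=1, U row1=(0, 4, 3, 1)
  row2 ← row2 − (3)·row0  ⇒  L[2][0]=3, U row2=(0, 2, 2, 4)
  row3 ← row3 − (1)·row0  ⇒  L[3][0]=1, U row3=(0, 1, 3, 0)
Step 2: pivot at (1,1) is 4.
  row2 ← row2 − (3)·row1  ⇒  L[2][1]=3, U row2=(0, 0, 3, 1)
  row3 ← row3 − (4)·row1  ⇒  L[3][1]=4, U row3=(0, 0, 1, 1)

L[1][0] = 1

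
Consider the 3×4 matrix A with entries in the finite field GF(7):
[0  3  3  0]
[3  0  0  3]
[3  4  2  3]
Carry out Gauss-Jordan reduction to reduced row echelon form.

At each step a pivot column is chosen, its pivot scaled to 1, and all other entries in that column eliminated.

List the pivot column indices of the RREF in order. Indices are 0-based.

pivot columns: 0, 1, 2

step 1: exchange rows 0,1
step 1: normalize row 0 (÷3) = (1, 0, 0, 1)
  row 2: subtract 3×row0 = (0, 4, 2, 0)
step 2: normalize row 1 (÷3) = (0, 1, 1, 0)
  row 2: subtract 4×row1 = (0, 0, 5, 0)
step 3: normalize row 2 (÷5) = (0, 0, 1, 0)
  row 1: subtract 1×row2 = (0, 1, 0, 0)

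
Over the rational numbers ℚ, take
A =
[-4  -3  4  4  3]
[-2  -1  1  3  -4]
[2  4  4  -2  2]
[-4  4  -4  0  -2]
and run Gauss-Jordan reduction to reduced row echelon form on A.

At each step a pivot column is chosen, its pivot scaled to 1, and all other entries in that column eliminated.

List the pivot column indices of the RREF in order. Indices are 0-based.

pivot columns: 0, 1, 2, 3

[1] R0 /= -4  ⇒  (1, 3/4, -1, -1, -3/4)
     R1 -= -2·R0  ⇒  (0, 1/2, -1, 1, -11/2)
     R2 -= 2·R0  ⇒  (0, 5/2, 6, 0, 7/2)
     R3 -= -4·R0  ⇒  (0, 7, -8, -4, -5)
[2] R1 /= 1/2  ⇒  (0, 1, -2, 2, -11)
     R0 -= 3/4·R1  ⇒  (1, 0, 1/2, -5/2, 15/2)
     R2 -= 5/2·R1  ⇒  (0, 0, 11, -5, 31)
     R3 -= 7·R1  ⇒  (0, 0, 6, -18, 72)
[3] R2 /= 11  ⇒  (0, 0, 1, -5/11, 31/11)
     R0 -= 1/2·R2  ⇒  (1, 0, 0, -25/11, 67/11)
     R1 -= -2·R2  ⇒  (0, 1, 0, 12/11, -59/11)
     R3 -= 6·R2  ⇒  (0, 0, 0, -168/11, 606/11)
[4] R3 /= -168/11  ⇒  (0, 0, 0, 1, -101/28)
     R0 -= -25/11·R3  ⇒  (1, 0, 0, 0, -59/28)
     R1 -= 12/11·R3  ⇒  (0, 1, 0, 0, -10/7)
     R2 -= -5/11·R3  ⇒  (0, 0, 1, 0, 33/28)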